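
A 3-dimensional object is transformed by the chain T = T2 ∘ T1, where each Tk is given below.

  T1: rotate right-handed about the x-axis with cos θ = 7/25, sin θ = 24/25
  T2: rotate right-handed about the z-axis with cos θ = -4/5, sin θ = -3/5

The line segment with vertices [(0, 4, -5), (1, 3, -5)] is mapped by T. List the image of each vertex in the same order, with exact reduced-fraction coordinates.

T1 rotate right-handed about the x-axis with cos θ = 7/25, sin θ = 24/25: (0, 4, -5) → (0, 148/25, 61/25); (1, 3, -5) → (1, 141/25, 37/25)
T2 rotate right-handed about the z-axis with cos θ = -4/5, sin θ = -3/5: (0, 148/25, 61/25) → (444/125, -592/125, 61/25); (1, 141/25, 37/25) → (323/125, -639/125, 37/25)

image vertices: (444/125, -592/125, 61/25), (323/125, -639/125, 37/25)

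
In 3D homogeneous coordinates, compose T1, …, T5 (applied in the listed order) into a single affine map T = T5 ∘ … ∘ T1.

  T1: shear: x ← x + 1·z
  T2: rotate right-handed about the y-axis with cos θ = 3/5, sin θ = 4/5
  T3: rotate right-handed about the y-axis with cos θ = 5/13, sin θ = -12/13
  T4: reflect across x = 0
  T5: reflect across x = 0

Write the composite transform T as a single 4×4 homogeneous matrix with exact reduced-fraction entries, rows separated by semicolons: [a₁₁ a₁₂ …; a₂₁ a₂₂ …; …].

T1 = [1 0 1 0; 0 1 0 0; 0 0 1 0; 0 0 0 1]
T2·T1 = [3/5 0 7/5 0; 0 1 0 0; -4/5 0 -1/5 0; 0 0 0 1]
T3·…·T1 = [63/65 0 47/65 0; 0 1 0 0; 16/65 0 79/65 0; 0 0 0 1]
T4·…·T1 = [-63/65 0 -47/65 0; 0 1 0 0; 16/65 0 79/65 0; 0 0 0 1]
T5·…·T1 = [63/65 0 47/65 0; 0 1 0 0; 16/65 0 79/65 0; 0 0 0 1]

T = [63/65 0 47/65 0; 0 1 0 0; 16/65 0 79/65 0; 0 0 0 1]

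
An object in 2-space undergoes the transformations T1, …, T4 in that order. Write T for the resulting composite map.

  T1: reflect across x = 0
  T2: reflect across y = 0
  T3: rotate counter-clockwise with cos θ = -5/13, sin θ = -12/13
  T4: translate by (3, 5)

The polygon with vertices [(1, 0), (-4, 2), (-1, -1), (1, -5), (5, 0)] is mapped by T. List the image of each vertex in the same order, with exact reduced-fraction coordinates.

image vertices: (44/13, 77/13), (-5/13, 27/13), (46/13, 48/13), (8, 4), (64/13, 125/13)

T1 reflect across x = 0: (1, 0) → (-1, 0); (-4, 2) → (4, 2); (-1, -1) → (1, -1); (1, -5) → (-1, -5); (5, 0) → (-5, 0)
T2 reflect across y = 0: (-1, 0) → (-1, 0); (4, 2) → (4, -2); (1, -1) → (1, 1); (-1, -5) → (-1, 5); (-5, 0) → (-5, 0)
T3 rotate counter-clockwise with cos θ = -5/13, sin θ = -12/13: (-1, 0) → (5/13, 12/13); (4, -2) → (-44/13, -38/13); (1, 1) → (7/13, -17/13); (-1, 5) → (5, -1); (-5, 0) → (25/13, 60/13)
T4 translate by (3, 5): (5/13, 12/13) → (44/13, 77/13); (-44/13, -38/13) → (-5/13, 27/13); (7/13, -17/13) → (46/13, 48/13); (5, -1) → (8, 4); (25/13, 60/13) → (64/13, 125/13)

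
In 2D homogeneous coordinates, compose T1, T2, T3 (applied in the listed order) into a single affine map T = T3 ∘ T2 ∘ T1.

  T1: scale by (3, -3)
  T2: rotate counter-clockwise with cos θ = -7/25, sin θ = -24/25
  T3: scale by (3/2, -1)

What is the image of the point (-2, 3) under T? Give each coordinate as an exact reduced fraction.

T(p) = (-261/25, -207/25)

T1 scale by (3, -3): (-2, 3) → (-6, -9)
T2 rotate counter-clockwise with cos θ = -7/25, sin θ = -24/25: (-6, -9) → (-174/25, 207/25)
T3 scale by (3/2, -1): (-174/25, 207/25) → (-261/25, -207/25)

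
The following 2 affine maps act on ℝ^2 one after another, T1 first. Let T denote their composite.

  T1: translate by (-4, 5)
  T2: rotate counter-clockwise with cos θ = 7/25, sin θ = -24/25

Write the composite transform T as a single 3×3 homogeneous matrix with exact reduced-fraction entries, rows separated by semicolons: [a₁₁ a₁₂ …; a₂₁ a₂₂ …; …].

T = [7/25 24/25 92/25; -24/25 7/25 131/25; 0 0 1]

T1 = [1 0 -4; 0 1 5; 0 0 1]
T2·T1 = [7/25 24/25 92/25; -24/25 7/25 131/25; 0 0 1]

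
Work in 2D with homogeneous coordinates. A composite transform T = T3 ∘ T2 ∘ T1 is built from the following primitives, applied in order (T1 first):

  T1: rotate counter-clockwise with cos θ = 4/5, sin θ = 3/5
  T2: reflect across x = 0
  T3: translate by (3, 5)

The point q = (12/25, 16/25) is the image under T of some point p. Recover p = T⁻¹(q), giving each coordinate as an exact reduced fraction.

p = (-3/5, -5)

T1 = [4/5 -3/5 0; 3/5 4/5 0; 0 0 1]
T2·T1 = [-4/5 3/5 0; 3/5 4/5 0; 0 0 1]
T3·…·T1 = [-4/5 3/5 3; 3/5 4/5 5; 0 0 1]
det M = -1; M⁻¹ = [-4/5 3/5 -3/5; 3/5 4/5 -29/5; 0 0 1]
M⁻¹ · (12/25, 16/25)ᵀ = (-3/5, -5)ᵀ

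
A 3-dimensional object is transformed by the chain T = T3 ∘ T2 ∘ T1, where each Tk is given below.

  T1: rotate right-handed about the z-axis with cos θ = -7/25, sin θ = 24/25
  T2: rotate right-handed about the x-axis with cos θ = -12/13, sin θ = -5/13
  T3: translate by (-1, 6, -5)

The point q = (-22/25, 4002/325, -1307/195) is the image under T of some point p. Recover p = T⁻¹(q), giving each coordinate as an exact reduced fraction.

T1 = [-7/25 -24/25 0 0; 24/25 -7/25 0 0; 0 0 1 0; 0 0 0 1]
T2·T1 = [-7/25 -24/25 0 0; -288/325 84/325 5/13 0; -24/65 7/65 -12/13 0; 0 0 0 1]
T3·…·T1 = [-7/25 -24/25 0 -1; -288/325 84/325 5/13 6; -24/65 7/65 -12/13 -5; 0 0 0 1]
det M = 1; M⁻¹ = [-7/25 -288/325 -24/65 1037/325; -24/25 84/325 7/65 -641/325; 0 5/13 -12/13 -90/13; 0 0 0 1]
M⁻¹ · (-22/25, 4002/325, -1307/195)ᵀ = (-5, 4/3, 4)ᵀ

p = (-5, 4/3, 4)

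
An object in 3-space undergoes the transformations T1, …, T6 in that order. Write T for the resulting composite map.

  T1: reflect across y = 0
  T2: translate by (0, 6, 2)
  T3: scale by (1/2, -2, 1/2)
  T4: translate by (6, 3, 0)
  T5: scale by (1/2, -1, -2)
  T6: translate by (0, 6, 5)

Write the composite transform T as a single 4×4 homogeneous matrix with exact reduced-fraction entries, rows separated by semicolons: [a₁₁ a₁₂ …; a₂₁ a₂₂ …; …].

T = [1/4 0 0 3; 0 -2 0 15; 0 0 -1 3; 0 0 0 1]

T1 = [1 0 0 0; 0 -1 0 0; 0 0 1 0; 0 0 0 1]
T2·T1 = [1 0 0 0; 0 -1 0 6; 0 0 1 2; 0 0 0 1]
T3·…·T1 = [1/2 0 0 0; 0 2 0 -12; 0 0 1/2 1; 0 0 0 1]
T4·…·T1 = [1/2 0 0 6; 0 2 0 -9; 0 0 1/2 1; 0 0 0 1]
T5·…·T1 = [1/4 0 0 3; 0 -2 0 9; 0 0 -1 -2; 0 0 0 1]
T6·…·T1 = [1/4 0 0 3; 0 -2 0 15; 0 0 -1 3; 0 0 0 1]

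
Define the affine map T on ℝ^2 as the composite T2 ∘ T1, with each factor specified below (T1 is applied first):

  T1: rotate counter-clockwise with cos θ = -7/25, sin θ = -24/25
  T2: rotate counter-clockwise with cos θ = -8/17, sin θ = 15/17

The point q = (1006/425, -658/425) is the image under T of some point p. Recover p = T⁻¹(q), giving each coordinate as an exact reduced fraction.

T1 = [-7/25 24/25 0; -24/25 -7/25 0; 0 0 1]
T2·T1 = [416/425 -87/425 0; 87/425 416/425 0; 0 0 1]
det M = 1; M⁻¹ = [416/425 87/425 0; -87/425 416/425 0; 0 0 1]
M⁻¹ · (1006/425, -658/425)ᵀ = (2, -2)ᵀ

p = (2, -2)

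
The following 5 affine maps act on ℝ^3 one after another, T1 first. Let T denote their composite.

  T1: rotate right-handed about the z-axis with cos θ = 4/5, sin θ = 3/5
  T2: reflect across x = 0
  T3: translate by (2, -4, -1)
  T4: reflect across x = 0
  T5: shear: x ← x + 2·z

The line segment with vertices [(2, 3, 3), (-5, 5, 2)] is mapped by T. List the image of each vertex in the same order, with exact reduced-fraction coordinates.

T1 rotate right-handed about the z-axis with cos θ = 4/5, sin θ = 3/5: (2, 3, 3) → (-1/5, 18/5, 3); (-5, 5, 2) → (-7, 1, 2)
T2 reflect across x = 0: (-1/5, 18/5, 3) → (1/5, 18/5, 3); (-7, 1, 2) → (7, 1, 2)
T3 translate by (2, -4, -1): (1/5, 18/5, 3) → (11/5, -2/5, 2); (7, 1, 2) → (9, -3, 1)
T4 reflect across x = 0: (11/5, -2/5, 2) → (-11/5, -2/5, 2); (9, -3, 1) → (-9, -3, 1)
T5 shear: x ← x + 2·z: (-11/5, -2/5, 2) → (9/5, -2/5, 2); (-9, -3, 1) → (-7, -3, 1)

image vertices: (9/5, -2/5, 2), (-7, -3, 1)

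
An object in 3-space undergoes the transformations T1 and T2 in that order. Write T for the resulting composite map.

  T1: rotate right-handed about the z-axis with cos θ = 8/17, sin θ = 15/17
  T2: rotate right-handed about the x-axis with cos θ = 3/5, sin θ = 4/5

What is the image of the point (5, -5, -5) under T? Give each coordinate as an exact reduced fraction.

T1 rotate right-handed about the z-axis with cos θ = 8/17, sin θ = 15/17: (5, -5, -5) → (115/17, 35/17, -5)
T2 rotate right-handed about the x-axis with cos θ = 3/5, sin θ = 4/5: (115/17, 35/17, -5) → (115/17, 89/17, -23/17)

T(p) = (115/17, 89/17, -23/17)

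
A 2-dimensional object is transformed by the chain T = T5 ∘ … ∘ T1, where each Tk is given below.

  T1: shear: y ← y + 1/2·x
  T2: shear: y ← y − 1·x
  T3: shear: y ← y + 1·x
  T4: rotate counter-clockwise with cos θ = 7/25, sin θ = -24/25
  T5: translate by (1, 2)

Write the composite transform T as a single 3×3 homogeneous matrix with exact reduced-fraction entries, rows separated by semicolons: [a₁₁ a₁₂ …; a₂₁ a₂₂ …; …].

T1 = [1 0 0; 1/2 1 0; 0 0 1]
T2·T1 = [1 0 0; -1/2 1 0; 0 0 1]
T3·…·T1 = [1 0 0; 1/2 1 0; 0 0 1]
T4·…·T1 = [19/25 24/25 0; -41/50 7/25 0; 0 0 1]
T5·…·T1 = [19/25 24/25 1; -41/50 7/25 2; 0 0 1]

T = [19/25 24/25 1; -41/50 7/25 2; 0 0 1]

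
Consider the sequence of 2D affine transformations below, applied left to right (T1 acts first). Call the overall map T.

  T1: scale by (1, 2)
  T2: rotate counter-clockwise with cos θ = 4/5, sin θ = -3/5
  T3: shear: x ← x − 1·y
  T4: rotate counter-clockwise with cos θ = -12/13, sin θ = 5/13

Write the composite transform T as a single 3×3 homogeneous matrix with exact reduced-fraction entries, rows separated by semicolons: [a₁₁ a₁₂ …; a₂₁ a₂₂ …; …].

T1 = [1 0 0; 0 2 0; 0 0 1]
T2·T1 = [4/5 6/5 0; -3/5 8/5 0; 0 0 1]
T3·…·T1 = [7/5 -2/5 0; -3/5 8/5 0; 0 0 1]
T4·…·T1 = [-69/65 -16/65 0; 71/65 -106/65 0; 0 0 1]

T = [-69/65 -16/65 0; 71/65 -106/65 0; 0 0 1]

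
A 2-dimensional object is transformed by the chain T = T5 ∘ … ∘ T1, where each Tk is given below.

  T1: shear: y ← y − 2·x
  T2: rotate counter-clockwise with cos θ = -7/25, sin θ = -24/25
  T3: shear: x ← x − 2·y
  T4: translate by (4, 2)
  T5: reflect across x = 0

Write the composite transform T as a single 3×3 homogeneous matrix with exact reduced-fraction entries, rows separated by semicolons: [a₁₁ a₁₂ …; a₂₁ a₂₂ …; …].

T = [7/5 -38/25 -4; -2/5 -7/25 2; 0 0 1]

T1 = [1 0 0; -2 1 0; 0 0 1]
T2·T1 = [-11/5 24/25 0; -2/5 -7/25 0; 0 0 1]
T3·…·T1 = [-7/5 38/25 0; -2/5 -7/25 0; 0 0 1]
T4·…·T1 = [-7/5 38/25 4; -2/5 -7/25 2; 0 0 1]
T5·…·T1 = [7/5 -38/25 -4; -2/5 -7/25 2; 0 0 1]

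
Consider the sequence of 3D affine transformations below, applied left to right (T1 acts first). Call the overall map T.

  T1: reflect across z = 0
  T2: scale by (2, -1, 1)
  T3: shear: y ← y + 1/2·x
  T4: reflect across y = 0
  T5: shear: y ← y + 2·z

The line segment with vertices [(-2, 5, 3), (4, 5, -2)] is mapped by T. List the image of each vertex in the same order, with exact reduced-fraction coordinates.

T1 reflect across z = 0: (-2, 5, 3) → (-2, 5, -3); (4, 5, -2) → (4, 5, 2)
T2 scale by (2, -1, 1): (-2, 5, -3) → (-4, -5, -3); (4, 5, 2) → (8, -5, 2)
T3 shear: y ← y + 1/2·x: (-4, -5, -3) → (-4, -7, -3); (8, -5, 2) → (8, -1, 2)
T4 reflect across y = 0: (-4, -7, -3) → (-4, 7, -3); (8, -1, 2) → (8, 1, 2)
T5 shear: y ← y + 2·z: (-4, 7, -3) → (-4, 1, -3); (8, 1, 2) → (8, 5, 2)

image vertices: (-4, 1, -3), (8, 5, 2)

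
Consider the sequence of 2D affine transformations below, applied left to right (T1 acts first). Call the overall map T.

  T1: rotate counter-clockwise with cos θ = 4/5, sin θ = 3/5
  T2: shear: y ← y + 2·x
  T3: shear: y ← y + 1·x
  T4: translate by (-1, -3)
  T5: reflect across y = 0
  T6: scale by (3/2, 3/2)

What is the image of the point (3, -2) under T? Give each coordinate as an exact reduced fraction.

T(p) = (39/10, -12)

T1 rotate counter-clockwise with cos θ = 4/5, sin θ = 3/5: (3, -2) → (18/5, 1/5)
T2 shear: y ← y + 2·x: (18/5, 1/5) → (18/5, 37/5)
T3 shear: y ← y + 1·x: (18/5, 37/5) → (18/5, 11)
T4 translate by (-1, -3): (18/5, 11) → (13/5, 8)
T5 reflect across y = 0: (13/5, 8) → (13/5, -8)
T6 scale by (3/2, 3/2): (13/5, -8) → (39/10, -12)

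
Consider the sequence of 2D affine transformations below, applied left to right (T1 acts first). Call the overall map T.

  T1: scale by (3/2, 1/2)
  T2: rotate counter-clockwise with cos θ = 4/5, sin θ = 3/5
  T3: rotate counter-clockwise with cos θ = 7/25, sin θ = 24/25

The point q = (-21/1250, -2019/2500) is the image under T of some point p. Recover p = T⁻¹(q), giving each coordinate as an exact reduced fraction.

T1 = [3/2 0 0; 0 1/2 0; 0 0 1]
T2·T1 = [6/5 -3/10 0; 9/10 2/5 0; 0 0 1]
T3·…·T1 = [-66/125 -117/250 0; 351/250 -22/125 0; 0 0 1]
det M = 3/4; M⁻¹ = [-88/375 78/125 0; -234/125 -88/125 0; 0 0 1]
M⁻¹ · (-21/1250, -2019/2500)ᵀ = (-1/2, 3/5)ᵀ

p = (-1/2, 3/5)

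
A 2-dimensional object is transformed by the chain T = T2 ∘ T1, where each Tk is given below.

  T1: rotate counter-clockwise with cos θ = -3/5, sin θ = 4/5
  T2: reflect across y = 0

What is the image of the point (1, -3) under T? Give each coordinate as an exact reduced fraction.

T1 rotate counter-clockwise with cos θ = -3/5, sin θ = 4/5: (1, -3) → (9/5, 13/5)
T2 reflect across y = 0: (9/5, 13/5) → (9/5, -13/5)

T(p) = (9/5, -13/5)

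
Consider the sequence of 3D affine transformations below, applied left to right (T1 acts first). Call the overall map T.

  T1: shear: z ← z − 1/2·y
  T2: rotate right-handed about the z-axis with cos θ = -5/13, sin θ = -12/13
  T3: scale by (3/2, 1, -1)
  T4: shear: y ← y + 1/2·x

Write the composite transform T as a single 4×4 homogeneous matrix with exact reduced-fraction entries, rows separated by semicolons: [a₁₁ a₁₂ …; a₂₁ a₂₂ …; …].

T1 = [1 0 0 0; 0 1 0 0; 0 -1/2 1 0; 0 0 0 1]
T2·T1 = [-5/13 12/13 0 0; -12/13 -5/13 0 0; 0 -1/2 1 0; 0 0 0 1]
T3·…·T1 = [-15/26 18/13 0 0; -12/13 -5/13 0 0; 0 1/2 -1 0; 0 0 0 1]
T4·…·T1 = [-15/26 18/13 0 0; -63/52 4/13 0 0; 0 1/2 -1 0; 0 0 0 1]

T = [-15/26 18/13 0 0; -63/52 4/13 0 0; 0 1/2 -1 0; 0 0 0 1]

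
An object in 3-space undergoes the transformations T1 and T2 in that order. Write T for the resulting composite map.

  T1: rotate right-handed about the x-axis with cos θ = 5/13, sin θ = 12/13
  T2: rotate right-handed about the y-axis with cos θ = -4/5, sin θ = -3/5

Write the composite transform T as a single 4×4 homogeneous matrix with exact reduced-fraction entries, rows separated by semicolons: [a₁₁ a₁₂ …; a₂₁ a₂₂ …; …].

T = [-4/5 -36/65 -3/13 0; 0 5/13 -12/13 0; 3/5 -48/65 -4/13 0; 0 0 0 1]

T1 = [1 0 0 0; 0 5/13 -12/13 0; 0 12/13 5/13 0; 0 0 0 1]
T2·T1 = [-4/5 -36/65 -3/13 0; 0 5/13 -12/13 0; 3/5 -48/65 -4/13 0; 0 0 0 1]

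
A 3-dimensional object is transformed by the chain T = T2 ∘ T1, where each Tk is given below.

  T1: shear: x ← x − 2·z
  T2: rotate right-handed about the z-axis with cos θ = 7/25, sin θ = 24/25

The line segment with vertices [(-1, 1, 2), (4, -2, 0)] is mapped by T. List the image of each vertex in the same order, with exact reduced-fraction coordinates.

T1 shear: x ← x − 2·z: (-1, 1, 2) → (-5, 1, 2); (4, -2, 0) → (4, -2, 0)
T2 rotate right-handed about the z-axis with cos θ = 7/25, sin θ = 24/25: (-5, 1, 2) → (-59/25, -113/25, 2); (4, -2, 0) → (76/25, 82/25, 0)

image vertices: (-59/25, -113/25, 2), (76/25, 82/25, 0)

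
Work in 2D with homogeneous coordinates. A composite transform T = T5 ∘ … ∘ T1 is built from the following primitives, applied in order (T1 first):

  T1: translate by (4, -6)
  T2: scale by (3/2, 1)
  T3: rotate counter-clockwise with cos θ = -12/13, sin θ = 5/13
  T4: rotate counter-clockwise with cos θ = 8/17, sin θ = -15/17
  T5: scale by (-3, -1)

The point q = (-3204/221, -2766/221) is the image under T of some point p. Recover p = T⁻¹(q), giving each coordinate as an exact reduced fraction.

T1 = [1 0 4; 0 1 -6; 0 0 1]
T2·T1 = [3/2 0 6; 0 1 -6; 0 0 1]
T3·…·T1 = [-18/13 -5/13 -42/13; 15/26 -12/13 102/13; 0 0 1]
T4·…·T1 = [-63/442 -220/221 1194/221; 330/221 -21/221 1446/221; 0 0 1]
T5·…·T1 = [189/442 660/221 -3582/221; -330/221 21/221 -1446/221; 0 0 1]
det M = 9/2; M⁻¹ = [14/663 -440/663 -4; 220/663 21/221 6; 0 0 1]
M⁻¹ · (-3204/221, -2766/221)ᵀ = (4, 0)ᵀ

p = (4, 0)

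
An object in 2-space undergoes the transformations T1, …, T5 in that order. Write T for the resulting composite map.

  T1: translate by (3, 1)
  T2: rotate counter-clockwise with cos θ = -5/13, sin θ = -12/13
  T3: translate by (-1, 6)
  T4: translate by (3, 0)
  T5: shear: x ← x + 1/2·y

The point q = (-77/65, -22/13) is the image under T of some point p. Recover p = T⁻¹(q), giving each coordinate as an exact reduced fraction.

T1 = [1 0 3; 0 1 1; 0 0 1]
T2·T1 = [-5/13 12/13 -3/13; -12/13 -5/13 -41/13; 0 0 1]
T3·…·T1 = [-5/13 12/13 -16/13; -12/13 -5/13 37/13; 0 0 1]
T4·…·T1 = [-5/13 12/13 23/13; -12/13 -5/13 37/13; 0 0 1]
T5·…·T1 = [-11/13 19/26 83/26; -12/13 -5/13 37/13; 0 0 1]
det M = 1; M⁻¹ = [-5/13 -19/26 43/13; 12/13 -11/13 -7/13; 0 0 1]
M⁻¹ · (-77/65, -22/13)ᵀ = (5, -1/5)ᵀ

p = (5, -1/5)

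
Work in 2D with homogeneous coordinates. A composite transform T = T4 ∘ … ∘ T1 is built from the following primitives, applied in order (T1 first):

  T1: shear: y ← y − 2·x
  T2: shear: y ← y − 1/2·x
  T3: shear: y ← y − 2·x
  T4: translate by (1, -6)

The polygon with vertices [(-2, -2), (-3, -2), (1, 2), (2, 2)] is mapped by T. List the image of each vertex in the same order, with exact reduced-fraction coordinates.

image vertices: (-1, 1), (-2, 11/2), (2, -17/2), (3, -13)

T1 shear: y ← y − 2·x: (-2, -2) → (-2, 2); (-3, -2) → (-3, 4); (1, 2) → (1, 0); (2, 2) → (2, -2)
T2 shear: y ← y − 1/2·x: (-2, 2) → (-2, 3); (-3, 4) → (-3, 11/2); (1, 0) → (1, -1/2); (2, -2) → (2, -3)
T3 shear: y ← y − 2·x: (-2, 3) → (-2, 7); (-3, 11/2) → (-3, 23/2); (1, -1/2) → (1, -5/2); (2, -3) → (2, -7)
T4 translate by (1, -6): (-2, 7) → (-1, 1); (-3, 23/2) → (-2, 11/2); (1, -5/2) → (2, -17/2); (2, -7) → (3, -13)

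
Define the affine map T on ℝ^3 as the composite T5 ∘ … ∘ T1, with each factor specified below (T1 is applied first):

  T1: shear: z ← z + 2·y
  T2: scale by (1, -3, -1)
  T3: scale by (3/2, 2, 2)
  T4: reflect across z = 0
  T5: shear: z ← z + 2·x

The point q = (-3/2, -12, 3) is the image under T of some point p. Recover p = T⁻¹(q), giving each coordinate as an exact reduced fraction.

T1 = [1 0 0 0; 0 1 0 0; 0 2 1 0; 0 0 0 1]
T2·T1 = [1 0 0 0; 0 -3 0 0; 0 -2 -1 0; 0 0 0 1]
T3·…·T1 = [3/2 0 0 0; 0 -6 0 0; 0 -4 -2 0; 0 0 0 1]
T4·…·T1 = [3/2 0 0 0; 0 -6 0 0; 0 4 2 0; 0 0 0 1]
T5·…·T1 = [3/2 0 0 0; 0 -6 0 0; 3 4 2 0; 0 0 0 1]
det M = -18; M⁻¹ = [2/3 0 0 0; 0 -1/6 0 0; -1 1/3 1/2 0; 0 0 0 1]
M⁻¹ · (-3/2, -12, 3)ᵀ = (-1, 2, -1)ᵀ

p = (-1, 2, -1)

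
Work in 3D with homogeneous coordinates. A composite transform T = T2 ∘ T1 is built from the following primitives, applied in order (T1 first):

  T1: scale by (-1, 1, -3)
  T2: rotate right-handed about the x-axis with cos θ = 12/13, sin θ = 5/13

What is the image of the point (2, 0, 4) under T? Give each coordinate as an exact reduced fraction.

T(p) = (-2, 60/13, -144/13)

T1 scale by (-1, 1, -3): (2, 0, 4) → (-2, 0, -12)
T2 rotate right-handed about the x-axis with cos θ = 12/13, sin θ = 5/13: (-2, 0, -12) → (-2, 60/13, -144/13)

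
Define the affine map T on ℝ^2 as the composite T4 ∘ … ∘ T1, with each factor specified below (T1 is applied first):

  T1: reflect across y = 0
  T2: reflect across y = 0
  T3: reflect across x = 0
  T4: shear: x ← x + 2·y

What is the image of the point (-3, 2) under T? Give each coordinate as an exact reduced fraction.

T1 reflect across y = 0: (-3, 2) → (-3, -2)
T2 reflect across y = 0: (-3, -2) → (-3, 2)
T3 reflect across x = 0: (-3, 2) → (3, 2)
T4 shear: x ← x + 2·y: (3, 2) → (7, 2)

T(p) = (7, 2)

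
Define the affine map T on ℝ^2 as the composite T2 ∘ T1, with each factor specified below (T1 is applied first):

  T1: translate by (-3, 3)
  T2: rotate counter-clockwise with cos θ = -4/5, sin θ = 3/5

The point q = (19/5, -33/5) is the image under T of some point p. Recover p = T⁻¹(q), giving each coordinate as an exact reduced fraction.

p = (-4, 0)

T1 = [1 0 -3; 0 1 3; 0 0 1]
T2·T1 = [-4/5 -3/5 3/5; 3/5 -4/5 -21/5; 0 0 1]
det M = 1; M⁻¹ = [-4/5 3/5 3; -3/5 -4/5 -3; 0 0 1]
M⁻¹ · (19/5, -33/5)ᵀ = (-4, 0)ᵀ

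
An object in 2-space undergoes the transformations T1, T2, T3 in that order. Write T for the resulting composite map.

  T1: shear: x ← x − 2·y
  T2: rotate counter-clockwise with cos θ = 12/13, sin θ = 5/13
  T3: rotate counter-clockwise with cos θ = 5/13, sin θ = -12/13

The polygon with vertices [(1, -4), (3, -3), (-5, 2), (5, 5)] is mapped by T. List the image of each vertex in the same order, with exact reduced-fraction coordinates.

image vertices: (604/169, -1551/169), (723/169, -1431/169), (-842/169, 1311/169), (-5/169, 1195/169)

T1 shear: x ← x − 2·y: (1, -4) → (9, -4); (3, -3) → (9, -3); (-5, 2) → (-9, 2); (5, 5) → (-5, 5)
T2 rotate counter-clockwise with cos θ = 12/13, sin θ = 5/13: (9, -4) → (128/13, -3/13); (9, -3) → (123/13, 9/13); (-9, 2) → (-118/13, -21/13); (-5, 5) → (-85/13, 35/13)
T3 rotate counter-clockwise with cos θ = 5/13, sin θ = -12/13: (128/13, -3/13) → (604/169, -1551/169); (123/13, 9/13) → (723/169, -1431/169); (-118/13, -21/13) → (-842/169, 1311/169); (-85/13, 35/13) → (-5/169, 1195/169)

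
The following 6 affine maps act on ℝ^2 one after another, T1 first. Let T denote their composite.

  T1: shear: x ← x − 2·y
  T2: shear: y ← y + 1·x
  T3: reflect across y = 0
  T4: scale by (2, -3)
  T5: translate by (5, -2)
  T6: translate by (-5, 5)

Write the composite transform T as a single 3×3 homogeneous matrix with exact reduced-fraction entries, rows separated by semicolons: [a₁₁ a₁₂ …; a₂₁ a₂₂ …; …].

T = [2 -4 0; 3 -3 3; 0 0 1]

T1 = [1 -2 0; 0 1 0; 0 0 1]
T2·T1 = [1 -2 0; 1 -1 0; 0 0 1]
T3·…·T1 = [1 -2 0; -1 1 0; 0 0 1]
T4·…·T1 = [2 -4 0; 3 -3 0; 0 0 1]
T5·…·T1 = [2 -4 5; 3 -3 -2; 0 0 1]
T6·…·T1 = [2 -4 0; 3 -3 3; 0 0 1]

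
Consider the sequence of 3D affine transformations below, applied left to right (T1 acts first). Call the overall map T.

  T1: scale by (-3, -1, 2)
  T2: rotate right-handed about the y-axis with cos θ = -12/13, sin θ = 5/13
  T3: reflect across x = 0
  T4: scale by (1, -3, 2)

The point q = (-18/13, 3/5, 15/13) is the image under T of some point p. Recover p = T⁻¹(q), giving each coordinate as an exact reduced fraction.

T1 = [-3 0 0 0; 0 -1 0 0; 0 0 2 0; 0 0 0 1]
T2·T1 = [36/13 0 10/13 0; 0 -1 0 0; 15/13 0 -24/13 0; 0 0 0 1]
T3·…·T1 = [-36/13 0 -10/13 0; 0 -1 0 0; 15/13 0 -24/13 0; 0 0 0 1]
T4·…·T1 = [-36/13 0 -10/13 0; 0 3 0 0; 30/13 0 -48/13 0; 0 0 0 1]
det M = 36; M⁻¹ = [-4/13 0 5/78 0; 0 1/3 0 0; -5/26 0 -3/13 0; 0 0 0 1]
M⁻¹ · (-18/13, 3/5, 15/13)ᵀ = (1/2, 1/5, 0)ᵀ

p = (1/2, 1/5, 0)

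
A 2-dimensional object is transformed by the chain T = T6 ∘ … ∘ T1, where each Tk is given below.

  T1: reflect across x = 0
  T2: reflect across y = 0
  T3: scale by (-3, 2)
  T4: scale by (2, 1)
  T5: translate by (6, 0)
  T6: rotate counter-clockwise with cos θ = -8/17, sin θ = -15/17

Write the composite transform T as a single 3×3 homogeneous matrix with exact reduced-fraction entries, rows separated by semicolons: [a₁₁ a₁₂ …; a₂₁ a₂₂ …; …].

T = [-48/17 -30/17 -48/17; -90/17 16/17 -90/17; 0 0 1]

T1 = [-1 0 0; 0 1 0; 0 0 1]
T2·T1 = [-1 0 0; 0 -1 0; 0 0 1]
T3·…·T1 = [3 0 0; 0 -2 0; 0 0 1]
T4·…·T1 = [6 0 0; 0 -2 0; 0 0 1]
T5·…·T1 = [6 0 6; 0 -2 0; 0 0 1]
T6·…·T1 = [-48/17 -30/17 -48/17; -90/17 16/17 -90/17; 0 0 1]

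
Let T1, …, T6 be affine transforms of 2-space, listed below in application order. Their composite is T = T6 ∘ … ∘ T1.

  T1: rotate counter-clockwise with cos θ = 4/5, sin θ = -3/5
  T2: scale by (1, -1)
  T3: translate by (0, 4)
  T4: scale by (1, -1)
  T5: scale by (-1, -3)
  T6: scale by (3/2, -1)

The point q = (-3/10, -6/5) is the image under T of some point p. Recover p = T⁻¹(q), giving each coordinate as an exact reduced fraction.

p = (-2, 3)

T1 = [4/5 3/5 0; -3/5 4/5 0; 0 0 1]
T2·T1 = [4/5 3/5 0; 3/5 -4/5 0; 0 0 1]
T3·…·T1 = [4/5 3/5 0; 3/5 -4/5 4; 0 0 1]
T4·…·T1 = [4/5 3/5 0; -3/5 4/5 -4; 0 0 1]
T5·…·T1 = [-4/5 -3/5 0; 9/5 -12/5 12; 0 0 1]
T6·…·T1 = [-6/5 -9/10 0; -9/5 12/5 -12; 0 0 1]
det M = -9/2; M⁻¹ = [-8/15 -1/5 -12/5; -2/5 4/15 16/5; 0 0 1]
M⁻¹ · (-3/10, -6/5)ᵀ = (-2, 3)ᵀ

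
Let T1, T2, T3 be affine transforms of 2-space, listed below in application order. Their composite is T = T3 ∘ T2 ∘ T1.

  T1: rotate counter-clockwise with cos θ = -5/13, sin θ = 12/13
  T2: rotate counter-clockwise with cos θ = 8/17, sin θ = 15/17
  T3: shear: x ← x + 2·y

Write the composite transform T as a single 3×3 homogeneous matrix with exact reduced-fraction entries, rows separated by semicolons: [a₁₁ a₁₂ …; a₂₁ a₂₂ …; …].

T = [-178/221 -461/221 0; 21/221 -220/221 0; 0 0 1]

T1 = [-5/13 -12/13 0; 12/13 -5/13 0; 0 0 1]
T2·T1 = [-220/221 -21/221 0; 21/221 -220/221 0; 0 0 1]
T3·…·T1 = [-178/221 -461/221 0; 21/221 -220/221 0; 0 0 1]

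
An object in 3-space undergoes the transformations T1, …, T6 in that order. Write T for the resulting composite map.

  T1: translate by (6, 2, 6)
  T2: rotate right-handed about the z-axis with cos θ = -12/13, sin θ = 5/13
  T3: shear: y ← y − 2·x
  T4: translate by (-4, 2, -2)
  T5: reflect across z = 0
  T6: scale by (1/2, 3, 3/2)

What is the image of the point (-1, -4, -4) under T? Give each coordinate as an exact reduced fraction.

T1 translate by (6, 2, 6): (-1, -4, -4) → (5, -2, 2)
T2 rotate right-handed about the z-axis with cos θ = -12/13, sin θ = 5/13: (5, -2, 2) → (-50/13, 49/13, 2)
T3 shear: y ← y − 2·x: (-50/13, 49/13, 2) → (-50/13, 149/13, 2)
T4 translate by (-4, 2, -2): (-50/13, 149/13, 2) → (-102/13, 175/13, 0)
T5 reflect across z = 0: (-102/13, 175/13, 0) → (-102/13, 175/13, 0)
T6 scale by (1/2, 3, 3/2): (-102/13, 175/13, 0) → (-51/13, 525/13, 0)

T(p) = (-51/13, 525/13, 0)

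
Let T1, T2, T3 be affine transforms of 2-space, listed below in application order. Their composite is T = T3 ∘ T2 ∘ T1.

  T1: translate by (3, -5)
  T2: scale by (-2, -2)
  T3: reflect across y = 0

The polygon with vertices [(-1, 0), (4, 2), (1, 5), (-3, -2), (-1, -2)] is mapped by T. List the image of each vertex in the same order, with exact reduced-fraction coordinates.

image vertices: (-4, -10), (-14, -6), (-8, 0), (0, -14), (-4, -14)

T1 translate by (3, -5): (-1, 0) → (2, -5); (4, 2) → (7, -3); (1, 5) → (4, 0); (-3, -2) → (0, -7); (-1, -2) → (2, -7)
T2 scale by (-2, -2): (2, -5) → (-4, 10); (7, -3) → (-14, 6); (4, 0) → (-8, 0); (0, -7) → (0, 14); (2, -7) → (-4, 14)
T3 reflect across y = 0: (-4, 10) → (-4, -10); (-14, 6) → (-14, -6); (-8, 0) → (-8, 0); (0, 14) → (0, -14); (-4, 14) → (-4, -14)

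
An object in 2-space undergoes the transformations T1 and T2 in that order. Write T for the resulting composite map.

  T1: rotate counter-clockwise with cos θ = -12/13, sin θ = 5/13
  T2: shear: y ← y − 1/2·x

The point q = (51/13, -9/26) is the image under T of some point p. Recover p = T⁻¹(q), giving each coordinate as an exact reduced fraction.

T1 = [-12/13 -5/13 0; 5/13 -12/13 0; 0 0 1]
T2·T1 = [-12/13 -5/13 0; 11/13 -19/26 0; 0 0 1]
det M = 1; M⁻¹ = [-19/26 5/13 0; -11/13 -12/13 0; 0 0 1]
M⁻¹ · (51/13, -9/26)ᵀ = (-3, -3)ᵀ

p = (-3, -3)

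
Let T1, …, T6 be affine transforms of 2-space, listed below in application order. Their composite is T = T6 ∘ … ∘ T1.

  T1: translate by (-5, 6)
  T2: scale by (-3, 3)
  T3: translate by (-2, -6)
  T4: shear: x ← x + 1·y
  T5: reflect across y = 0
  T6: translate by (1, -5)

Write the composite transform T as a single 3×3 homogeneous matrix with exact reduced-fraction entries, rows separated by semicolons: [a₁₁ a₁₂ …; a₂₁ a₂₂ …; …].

T = [-3 3 26; 0 -3 -17; 0 0 1]

T1 = [1 0 -5; 0 1 6; 0 0 1]
T2·T1 = [-3 0 15; 0 3 18; 0 0 1]
T3·…·T1 = [-3 0 13; 0 3 12; 0 0 1]
T4·…·T1 = [-3 3 25; 0 3 12; 0 0 1]
T5·…·T1 = [-3 3 25; 0 -3 -12; 0 0 1]
T6·…·T1 = [-3 3 26; 0 -3 -17; 0 0 1]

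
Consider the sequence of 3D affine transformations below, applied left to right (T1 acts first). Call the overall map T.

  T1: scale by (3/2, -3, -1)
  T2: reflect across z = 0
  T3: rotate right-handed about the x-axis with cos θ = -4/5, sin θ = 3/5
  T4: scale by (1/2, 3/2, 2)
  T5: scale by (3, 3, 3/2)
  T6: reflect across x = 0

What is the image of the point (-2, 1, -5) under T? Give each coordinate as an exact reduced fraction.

T1 scale by (3/2, -3, -1): (-2, 1, -5) → (-3, -3, 5)
T2 reflect across z = 0: (-3, -3, 5) → (-3, -3, -5)
T3 rotate right-handed about the x-axis with cos θ = -4/5, sin θ = 3/5: (-3, -3, -5) → (-3, 27/5, 11/5)
T4 scale by (1/2, 3/2, 2): (-3, 27/5, 11/5) → (-3/2, 81/10, 22/5)
T5 scale by (3, 3, 3/2): (-3/2, 81/10, 22/5) → (-9/2, 243/10, 33/5)
T6 reflect across x = 0: (-9/2, 243/10, 33/5) → (9/2, 243/10, 33/5)

T(p) = (9/2, 243/10, 33/5)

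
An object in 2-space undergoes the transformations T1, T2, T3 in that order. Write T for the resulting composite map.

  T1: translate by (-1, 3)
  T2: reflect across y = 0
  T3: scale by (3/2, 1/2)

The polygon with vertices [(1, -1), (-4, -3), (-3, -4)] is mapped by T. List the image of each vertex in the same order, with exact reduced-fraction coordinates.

T1 translate by (-1, 3): (1, -1) → (0, 2); (-4, -3) → (-5, 0); (-3, -4) → (-4, -1)
T2 reflect across y = 0: (0, 2) → (0, -2); (-5, 0) → (-5, 0); (-4, -1) → (-4, 1)
T3 scale by (3/2, 1/2): (0, -2) → (0, -1); (-5, 0) → (-15/2, 0); (-4, 1) → (-6, 1/2)

image vertices: (0, -1), (-15/2, 0), (-6, 1/2)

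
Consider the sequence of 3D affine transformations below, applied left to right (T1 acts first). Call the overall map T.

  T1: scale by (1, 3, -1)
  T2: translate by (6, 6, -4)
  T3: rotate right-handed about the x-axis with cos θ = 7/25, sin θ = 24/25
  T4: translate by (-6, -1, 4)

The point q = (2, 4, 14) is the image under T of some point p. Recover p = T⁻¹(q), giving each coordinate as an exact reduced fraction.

T1 = [1 0 0 0; 0 3 0 0; 0 0 -1 0; 0 0 0 1]
T2·T1 = [1 0 0 6; 0 3 0 6; 0 0 -1 -4; 0 0 0 1]
T3·…·T1 = [1 0 0 6; 0 21/25 24/25 138/25; 0 72/25 -7/25 116/25; 0 0 0 1]
T4·…·T1 = [1 0 0 0; 0 21/25 24/25 113/25; 0 72/25 -7/25 216/25; 0 0 0 1]
det M = -3; M⁻¹ = [1 0 0 0; 0 7/75 8/25 -239/75; 0 24/25 -7/25 -48/25; 0 0 0 1]
M⁻¹ · (2, 4, 14)ᵀ = (2, 5/3, -2)ᵀ

p = (2, 5/3, -2)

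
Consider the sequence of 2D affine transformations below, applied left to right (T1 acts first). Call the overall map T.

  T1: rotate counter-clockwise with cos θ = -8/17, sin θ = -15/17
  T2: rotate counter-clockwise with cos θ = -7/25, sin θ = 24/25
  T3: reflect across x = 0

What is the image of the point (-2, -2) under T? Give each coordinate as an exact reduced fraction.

T1 rotate counter-clockwise with cos θ = -8/17, sin θ = -15/17: (-2, -2) → (-14/17, 46/17)
T2 rotate counter-clockwise with cos θ = -7/25, sin θ = 24/25: (-14/17, 46/17) → (-1006/425, -658/425)
T3 reflect across x = 0: (-1006/425, -658/425) → (1006/425, -658/425)

T(p) = (1006/425, -658/425)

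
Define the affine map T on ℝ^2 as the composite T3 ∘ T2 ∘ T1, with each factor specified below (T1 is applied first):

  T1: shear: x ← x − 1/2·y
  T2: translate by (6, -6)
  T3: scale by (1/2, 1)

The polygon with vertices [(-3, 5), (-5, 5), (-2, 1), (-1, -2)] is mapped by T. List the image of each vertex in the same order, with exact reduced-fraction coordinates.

T1 shear: x ← x − 1/2·y: (-3, 5) → (-11/2, 5); (-5, 5) → (-15/2, 5); (-2, 1) → (-5/2, 1); (-1, -2) → (0, -2)
T2 translate by (6, -6): (-11/2, 5) → (1/2, -1); (-15/2, 5) → (-3/2, -1); (-5/2, 1) → (7/2, -5); (0, -2) → (6, -8)
T3 scale by (1/2, 1): (1/2, -1) → (1/4, -1); (-3/2, -1) → (-3/4, -1); (7/2, -5) → (7/4, -5); (6, -8) → (3, -8)

image vertices: (1/4, -1), (-3/4, -1), (7/4, -5), (3, -8)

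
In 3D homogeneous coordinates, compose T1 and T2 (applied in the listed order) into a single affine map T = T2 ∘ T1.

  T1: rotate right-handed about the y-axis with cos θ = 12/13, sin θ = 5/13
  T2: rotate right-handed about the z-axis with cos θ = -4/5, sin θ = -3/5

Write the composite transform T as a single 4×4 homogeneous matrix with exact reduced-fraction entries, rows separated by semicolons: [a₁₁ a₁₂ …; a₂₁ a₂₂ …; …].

T = [-48/65 3/5 -4/13 0; -36/65 -4/5 -3/13 0; -5/13 0 12/13 0; 0 0 0 1]

T1 = [12/13 0 5/13 0; 0 1 0 0; -5/13 0 12/13 0; 0 0 0 1]
T2·T1 = [-48/65 3/5 -4/13 0; -36/65 -4/5 -3/13 0; -5/13 0 12/13 0; 0 0 0 1]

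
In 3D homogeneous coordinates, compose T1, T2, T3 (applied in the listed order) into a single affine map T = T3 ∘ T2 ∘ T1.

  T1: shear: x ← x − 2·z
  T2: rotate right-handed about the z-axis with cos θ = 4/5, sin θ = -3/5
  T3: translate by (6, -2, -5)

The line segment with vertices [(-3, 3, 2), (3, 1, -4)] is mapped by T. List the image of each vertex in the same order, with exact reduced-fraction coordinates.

image vertices: (11/5, 23/5, -3), (77/5, -39/5, -9)

T1 shear: x ← x − 2·z: (-3, 3, 2) → (-7, 3, 2); (3, 1, -4) → (11, 1, -4)
T2 rotate right-handed about the z-axis with cos θ = 4/5, sin θ = -3/5: (-7, 3, 2) → (-19/5, 33/5, 2); (11, 1, -4) → (47/5, -29/5, -4)
T3 translate by (6, -2, -5): (-19/5, 33/5, 2) → (11/5, 23/5, -3); (47/5, -29/5, -4) → (77/5, -39/5, -9)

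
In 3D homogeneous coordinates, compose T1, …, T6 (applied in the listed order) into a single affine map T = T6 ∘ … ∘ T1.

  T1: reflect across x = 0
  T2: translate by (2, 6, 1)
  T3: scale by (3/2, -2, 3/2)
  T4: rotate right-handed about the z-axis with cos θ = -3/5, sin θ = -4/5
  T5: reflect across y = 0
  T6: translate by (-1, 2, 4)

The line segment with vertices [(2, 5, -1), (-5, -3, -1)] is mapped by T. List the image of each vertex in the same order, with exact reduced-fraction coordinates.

image vertices: (-93/5, -56/5, 4), (-121/10, 34/5, 4)

T1 reflect across x = 0: (2, 5, -1) → (-2, 5, -1); (-5, -3, -1) → (5, -3, -1)
T2 translate by (2, 6, 1): (-2, 5, -1) → (0, 11, 0); (5, -3, -1) → (7, 3, 0)
T3 scale by (3/2, -2, 3/2): (0, 11, 0) → (0, -22, 0); (7, 3, 0) → (21/2, -6, 0)
T4 rotate right-handed about the z-axis with cos θ = -3/5, sin θ = -4/5: (0, -22, 0) → (-88/5, 66/5, 0); (21/2, -6, 0) → (-111/10, -24/5, 0)
T5 reflect across y = 0: (-88/5, 66/5, 0) → (-88/5, -66/5, 0); (-111/10, -24/5, 0) → (-111/10, 24/5, 0)
T6 translate by (-1, 2, 4): (-88/5, -66/5, 0) → (-93/5, -56/5, 4); (-111/10, 24/5, 0) → (-121/10, 34/5, 4)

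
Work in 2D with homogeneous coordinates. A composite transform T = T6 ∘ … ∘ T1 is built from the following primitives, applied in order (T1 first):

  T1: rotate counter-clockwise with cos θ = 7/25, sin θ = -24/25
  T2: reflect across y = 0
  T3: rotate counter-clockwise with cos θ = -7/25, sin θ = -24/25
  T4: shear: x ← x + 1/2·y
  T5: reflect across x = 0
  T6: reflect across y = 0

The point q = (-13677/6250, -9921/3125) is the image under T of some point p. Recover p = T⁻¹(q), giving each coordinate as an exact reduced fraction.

T1 = [7/25 24/25 0; -24/25 7/25 0; 0 0 1]
T2·T1 = [7/25 24/25 0; 24/25 -7/25 0; 0 0 1]
T3·…·T1 = [527/625 -336/625 0; -336/625 -527/625 0; 0 0 1]
T4·…·T1 = [359/625 -1199/1250 0; -336/625 -527/625 0; 0 0 1]
T5·…·T1 = [-359/625 1199/1250 0; -336/625 -527/625 0; 0 0 1]
T6·…·T1 = [-359/625 1199/1250 0; 336/625 527/625 0; 0 0 1]
det M = -1; M⁻¹ = [-527/625 1199/1250 0; 336/625 359/625 0; 0 0 1]
M⁻¹ · (-13677/6250, -9921/3125)ᵀ = (-6/5, -3)ᵀ

p = (-6/5, -3)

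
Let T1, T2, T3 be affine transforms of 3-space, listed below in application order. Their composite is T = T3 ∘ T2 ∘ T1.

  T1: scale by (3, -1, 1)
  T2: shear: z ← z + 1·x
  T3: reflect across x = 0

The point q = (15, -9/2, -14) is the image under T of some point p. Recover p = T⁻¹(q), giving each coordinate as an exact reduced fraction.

T1 = [3 0 0 0; 0 -1 0 0; 0 0 1 0; 0 0 0 1]
T2·T1 = [3 0 0 0; 0 -1 0 0; 3 0 1 0; 0 0 0 1]
T3·…·T1 = [-3 0 0 0; 0 -1 0 0; 3 0 1 0; 0 0 0 1]
det M = 3; M⁻¹ = [-1/3 0 0 0; 0 -1 0 0; 1 0 1 0; 0 0 0 1]
M⁻¹ · (15, -9/2, -14)ᵀ = (-5, 9/2, 1)ᵀ

p = (-5, 9/2, 1)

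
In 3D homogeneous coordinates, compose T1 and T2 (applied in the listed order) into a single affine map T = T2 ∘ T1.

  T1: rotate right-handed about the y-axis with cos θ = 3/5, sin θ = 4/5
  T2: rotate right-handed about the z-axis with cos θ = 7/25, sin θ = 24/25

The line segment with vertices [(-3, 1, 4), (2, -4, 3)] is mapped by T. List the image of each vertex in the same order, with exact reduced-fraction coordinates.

image vertices: (-71/125, 203/125, 24/5), (606/125, 292/125, 1/5)

T1 rotate right-handed about the y-axis with cos θ = 3/5, sin θ = 4/5: (-3, 1, 4) → (7/5, 1, 24/5); (2, -4, 3) → (18/5, -4, 1/5)
T2 rotate right-handed about the z-axis with cos θ = 7/25, sin θ = 24/25: (7/5, 1, 24/5) → (-71/125, 203/125, 24/5); (18/5, -4, 1/5) → (606/125, 292/125, 1/5)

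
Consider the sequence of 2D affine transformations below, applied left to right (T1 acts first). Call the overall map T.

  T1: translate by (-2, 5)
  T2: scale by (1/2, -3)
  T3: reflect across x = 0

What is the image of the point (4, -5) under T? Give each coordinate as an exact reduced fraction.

T1 translate by (-2, 5): (4, -5) → (2, 0)
T2 scale by (1/2, -3): (2, 0) → (1, 0)
T3 reflect across x = 0: (1, 0) → (-1, 0)

T(p) = (-1, 0)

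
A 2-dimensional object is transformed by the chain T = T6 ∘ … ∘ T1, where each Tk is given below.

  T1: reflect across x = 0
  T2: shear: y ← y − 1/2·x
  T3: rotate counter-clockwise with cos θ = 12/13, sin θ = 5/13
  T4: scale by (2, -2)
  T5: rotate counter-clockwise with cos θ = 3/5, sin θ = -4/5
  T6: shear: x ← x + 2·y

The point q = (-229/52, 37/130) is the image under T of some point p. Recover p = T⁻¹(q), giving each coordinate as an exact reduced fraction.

p = (3/4, 2)

T1 = [-1 0 0; 0 1 0; 0 0 1]
T2·T1 = [-1 0 0; 1/2 1 0; 0 0 1]
T3·…·T1 = [-29/26 -5/13 0; 1/13 12/13 0; 0 0 1]
T4·…·T1 = [-29/13 -10/13 0; -2/13 -24/13 0; 0 0 1]
T5·…·T1 = [-19/13 -126/65 0; 22/13 -32/65 0; 0 0 1]
T6·…·T1 = [25/13 -38/13 0; 22/13 -32/65 0; 0 0 1]
det M = 4; M⁻¹ = [-8/65 19/26 0; -11/26 25/52 0; 0 0 1]
M⁻¹ · (-229/52, 37/130)ᵀ = (3/4, 2)ᵀ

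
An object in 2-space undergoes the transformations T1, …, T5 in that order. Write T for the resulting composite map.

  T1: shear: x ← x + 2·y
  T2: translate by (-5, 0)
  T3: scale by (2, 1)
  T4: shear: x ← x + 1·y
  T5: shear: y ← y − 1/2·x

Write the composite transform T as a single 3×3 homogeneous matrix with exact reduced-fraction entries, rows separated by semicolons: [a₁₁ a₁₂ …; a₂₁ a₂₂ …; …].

T1 = [1 2 0; 0 1 0; 0 0 1]
T2·T1 = [1 2 -5; 0 1 0; 0 0 1]
T3·…·T1 = [2 4 -10; 0 1 0; 0 0 1]
T4·…·T1 = [2 5 -10; 0 1 0; 0 0 1]
T5·…·T1 = [2 5 -10; -1 -3/2 5; 0 0 1]

T = [2 5 -10; -1 -3/2 5; 0 0 1]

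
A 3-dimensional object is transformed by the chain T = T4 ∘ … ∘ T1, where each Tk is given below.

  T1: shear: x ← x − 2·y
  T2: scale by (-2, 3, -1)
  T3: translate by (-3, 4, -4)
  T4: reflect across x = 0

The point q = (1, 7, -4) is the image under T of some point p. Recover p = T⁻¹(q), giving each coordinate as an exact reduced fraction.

p = (1, 1, 0)

T1 = [1 -2 0 0; 0 1 0 0; 0 0 1 0; 0 0 0 1]
T2·T1 = [-2 4 0 0; 0 3 0 0; 0 0 -1 0; 0 0 0 1]
T3·…·T1 = [-2 4 0 -3; 0 3 0 4; 0 0 -1 -4; 0 0 0 1]
T4·…·T1 = [2 -4 0 3; 0 3 0 4; 0 0 -1 -4; 0 0 0 1]
det M = -6; M⁻¹ = [1/2 2/3 0 -25/6; 0 1/3 0 -4/3; 0 0 -1 -4; 0 0 0 1]
M⁻¹ · (1, 7, -4)ᵀ = (1, 1, 0)ᵀ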